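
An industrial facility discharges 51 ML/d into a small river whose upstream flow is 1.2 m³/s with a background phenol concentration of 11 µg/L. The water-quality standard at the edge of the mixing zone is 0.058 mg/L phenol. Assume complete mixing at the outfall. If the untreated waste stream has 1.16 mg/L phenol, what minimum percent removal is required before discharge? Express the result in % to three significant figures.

86.8 %

51 ML/d = 0.5903 m³/s.
11 µg/L = 0.011 mg/L.
Mass balance: 0.058·1.79 = 0.5903·Cₑ + 1.2·0.011.
Cₑ = (0.1038 − 0.0132) / 0.5903 = 0.1535 mg/L.
Required removal = 1 − 0.1535/1.16 = 86.76 %.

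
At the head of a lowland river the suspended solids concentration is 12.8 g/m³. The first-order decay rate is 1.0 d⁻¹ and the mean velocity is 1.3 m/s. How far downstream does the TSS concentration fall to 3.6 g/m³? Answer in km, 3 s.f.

142 km

From C = C₀·e^(−kt), t = ln(C₀/C)/k = ln(12.8/3.6)/1.0 = 1.269/1.0 = 1.269 d.
Distance = v·t = 1.3 m/s × 1.096e+05 s = 1.425e+05 m = 142.5 km.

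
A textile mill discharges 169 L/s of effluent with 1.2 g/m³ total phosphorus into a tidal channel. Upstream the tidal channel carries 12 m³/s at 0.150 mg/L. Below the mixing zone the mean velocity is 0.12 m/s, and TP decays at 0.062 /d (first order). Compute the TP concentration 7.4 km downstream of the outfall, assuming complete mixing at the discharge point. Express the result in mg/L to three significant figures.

169 L/s = 0.169 m³/s.
After complete mixing, C₀ = (0.169·1.2 + 12·0.15) / 12.17 = 0.1646 mg/L.
Travel time t = 7400 m / 0.12 m/s = 6.167e+04 s = 0.7137 d.
C = 0.1646·exp(−0.062·0.7137) = 0.1646·0.9567 = 0.1575 mg/L.

0.157 mg/L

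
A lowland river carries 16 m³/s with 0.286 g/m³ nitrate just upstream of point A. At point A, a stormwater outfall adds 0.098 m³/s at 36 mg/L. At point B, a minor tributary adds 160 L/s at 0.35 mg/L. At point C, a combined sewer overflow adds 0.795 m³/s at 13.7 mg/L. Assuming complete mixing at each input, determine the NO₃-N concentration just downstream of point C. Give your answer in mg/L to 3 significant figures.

After input A: C = (16·0.286 + 0.098·36) / 16.1 = 0.5034 mg/L.
160 L/s = 0.16 m³/s.
After input B: C = (16.1·0.5034 + 0.16·0.35) / 16.26 = 0.5019 mg/L.
After input C: C = (16.26·0.5019 + 0.795·13.7) / 17.05 = 1.117 mg/L.

1.12 mg/L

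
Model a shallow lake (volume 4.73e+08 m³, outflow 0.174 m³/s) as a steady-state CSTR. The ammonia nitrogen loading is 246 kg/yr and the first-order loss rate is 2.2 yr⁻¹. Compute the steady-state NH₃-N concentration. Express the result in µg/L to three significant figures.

Outflow Q = 0.174 m³/s × 3.156e+07 s/yr = 5.491e+06 m³/yr.
Steady-state CSTR mass balance: W = Q·C + k·V·C, so C = W/(Q + kV).
Q + kV = 5.491e+06 + 2.2·4.73e+08 = 1.046e+09 m³/yr.
C = 246/1.046e+09 = 2.352e-07 kg/m³ = 0.0002352 mg/L = 0.2352 µg/L.

0.235 µg/L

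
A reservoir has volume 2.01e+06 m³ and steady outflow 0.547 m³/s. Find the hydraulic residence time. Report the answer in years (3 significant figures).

Q = 0.547 m³/s × 3.156e+07 s/yr = 1.726e+07 m³/yr.
Hydraulic residence time τ = V/Q = 2.01e+06/1.726e+07 = 0.1164 yr.

0.116 yr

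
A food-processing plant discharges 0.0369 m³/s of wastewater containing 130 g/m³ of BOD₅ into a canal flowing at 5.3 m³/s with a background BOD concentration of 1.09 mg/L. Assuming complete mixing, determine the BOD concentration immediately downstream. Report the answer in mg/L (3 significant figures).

1.98 mg/L

Conservation of mass across the mixing zone: C = (0.0369·130 + 5.3·1.09) / (0.0369 + 5.3) = 10.57/5.337 = 1.981 mg/L.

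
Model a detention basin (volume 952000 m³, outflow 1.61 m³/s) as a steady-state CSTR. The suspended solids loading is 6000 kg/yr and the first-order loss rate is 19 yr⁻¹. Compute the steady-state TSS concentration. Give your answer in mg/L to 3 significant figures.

0.0871 mg/L

Outflow Q = 1.61 m³/s × 3.156e+07 s/yr = 5.081e+07 m³/yr.
Steady-state CSTR mass balance: W = Q·C + k·V·C, so C = W/(Q + kV).
Q + kV = 5.081e+07 + 19·952000 = 6.89e+07 m³/yr.
C = 6000/6.89e+07 = 8.709e-05 kg/m³ = 0.08709 mg/L.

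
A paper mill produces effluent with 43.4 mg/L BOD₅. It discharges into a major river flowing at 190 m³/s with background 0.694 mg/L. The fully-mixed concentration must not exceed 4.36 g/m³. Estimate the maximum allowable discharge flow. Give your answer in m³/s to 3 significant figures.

17.8 m³/s

Mass balance at complete mixing: C_std·(Q_w + Q_r) = Q_w·C_e + Q_r·C_b.
Rearranging, Q_w = Q_r·(C_std − C_b)/(C_e − C_std) = 190·(4.36 − 0.694) / (43.4 − 4.36) = 17.84 m³/s.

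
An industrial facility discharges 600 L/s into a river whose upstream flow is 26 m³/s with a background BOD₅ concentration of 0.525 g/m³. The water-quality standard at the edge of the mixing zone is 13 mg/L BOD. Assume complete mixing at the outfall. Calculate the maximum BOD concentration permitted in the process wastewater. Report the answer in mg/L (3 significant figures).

554 mg/L

600 L/s = 0.6 m³/s.
Mass balance: 13·26.6 = 0.6·Cₑ + 26·0.525.
Cₑ = (345.8 − 13.65) / 0.6 = 553.6 mg/L.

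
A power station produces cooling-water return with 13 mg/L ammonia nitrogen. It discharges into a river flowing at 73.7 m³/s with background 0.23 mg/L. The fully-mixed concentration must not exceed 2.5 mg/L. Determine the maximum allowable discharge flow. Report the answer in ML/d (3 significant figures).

Mass balance at complete mixing: C_std·(Q_w + Q_r) = Q_w·C_e + Q_r·C_b.
Rearranging, Q_w = Q_r·(C_std − C_b)/(C_e − C_std) = 73.7·(2.5 − 0.23) / (13 − 2.5) = 15.93 m³/s.
= 1377 ML/d.

1380 ML/d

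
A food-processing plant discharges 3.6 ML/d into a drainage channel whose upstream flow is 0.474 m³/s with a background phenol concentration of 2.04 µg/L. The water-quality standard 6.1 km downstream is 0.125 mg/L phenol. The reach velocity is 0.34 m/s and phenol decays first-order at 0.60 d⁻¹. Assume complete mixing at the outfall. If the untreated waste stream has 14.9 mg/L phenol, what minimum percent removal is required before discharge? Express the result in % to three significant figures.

88.4 %

3.6 ML/d = 0.04167 m³/s.
2.04 µg/L = 0.00204 mg/L.
Travel time to the compliance point: t = 6100/0.34 = 1.794e+04 s = 0.2077 d; decay factor exp(−0.60·0.2077) = 0.8829.
So the concentration just after mixing may be at most 0.125/0.8829 = 0.1416 mg/L.
Mass balance: 0.1416·0.5157 = 0.04167·Cₑ + 0.474·0.00204.
Cₑ = (0.07301 − 0.000967) / 0.04167 = 1.729 mg/L.
Required removal = 1 − 1.729/14.9 = 88.4 %.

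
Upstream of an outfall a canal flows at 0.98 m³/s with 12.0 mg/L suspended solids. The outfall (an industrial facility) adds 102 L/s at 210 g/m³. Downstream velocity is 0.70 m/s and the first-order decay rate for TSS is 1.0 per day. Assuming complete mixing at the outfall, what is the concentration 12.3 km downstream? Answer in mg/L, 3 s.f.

102 L/s = 0.102 m³/s.
After complete mixing, C₀ = (0.102·210 + 0.98·12) / 1.082 = 30.67 mg/L.
Travel time t = 1.23e+04 m / 0.70 m/s = 1.757e+04 s = 0.2034 d.
C = 30.67·exp(−1.0·0.2034) = 30.67·0.816 = 25.02 mg/L.

25.0 mg/L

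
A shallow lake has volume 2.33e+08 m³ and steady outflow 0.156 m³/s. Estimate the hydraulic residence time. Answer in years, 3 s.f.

47.3 yr

Q = 0.156 m³/s × 3.156e+07 s/yr = 4.923e+06 m³/yr.
Hydraulic residence time τ = V/Q = 2.33e+08/4.923e+06 = 47.33 yr.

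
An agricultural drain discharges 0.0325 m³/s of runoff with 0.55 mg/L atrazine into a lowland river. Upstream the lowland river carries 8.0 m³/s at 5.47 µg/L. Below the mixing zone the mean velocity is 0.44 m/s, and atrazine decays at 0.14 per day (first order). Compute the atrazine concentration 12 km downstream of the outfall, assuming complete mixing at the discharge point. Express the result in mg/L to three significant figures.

5.47 µg/L = 0.00547 mg/L.
After complete mixing, C₀ = (0.0325·0.55 + 8·0.00547) / 8.033 = 0.007673 mg/L.
Travel time t = 1.2e+04 m / 0.44 m/s = 2.727e+04 s = 0.3157 d.
C = 0.007673·exp(−0.14·0.3157) = 0.007673·0.9568 = 0.007341 mg/L.

0.00734 mg/L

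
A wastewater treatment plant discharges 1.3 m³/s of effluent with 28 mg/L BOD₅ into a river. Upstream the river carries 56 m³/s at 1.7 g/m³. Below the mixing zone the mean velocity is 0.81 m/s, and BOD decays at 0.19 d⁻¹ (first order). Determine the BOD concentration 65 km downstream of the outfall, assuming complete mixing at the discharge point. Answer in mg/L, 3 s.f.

After complete mixing, C₀ = (1.3·28 + 56·1.7) / 57.3 = 2.297 mg/L.
Travel time t = 6.5e+04 m / 0.81 m/s = 8.025e+04 s = 0.9288 d.
C = 2.297·exp(−0.19·0.9288) = 2.297·0.8382 = 1.925 mg/L.

1.93 mg/L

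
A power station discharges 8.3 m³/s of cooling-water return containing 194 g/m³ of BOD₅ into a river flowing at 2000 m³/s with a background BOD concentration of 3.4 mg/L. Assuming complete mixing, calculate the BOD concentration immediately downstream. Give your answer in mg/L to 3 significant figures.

4.19 mg/L

Flow-weighted mixing gives C = (8.3·194 + 2000·3.4) / (8.3 + 2000) = 8410/2008 = 4.188 mg/L.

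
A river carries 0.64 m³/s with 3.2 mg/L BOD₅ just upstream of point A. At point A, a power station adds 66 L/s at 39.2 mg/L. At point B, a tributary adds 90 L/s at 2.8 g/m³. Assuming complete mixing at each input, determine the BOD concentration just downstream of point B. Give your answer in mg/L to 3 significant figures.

6.14 mg/L

66 L/s = 0.066 m³/s.
After input A: C = (0.64·3.2 + 0.066·39.2) / 0.706 = 6.565 mg/L.
90 L/s = 0.09 m³/s.
After input B: C = (0.706·6.565 + 0.09·2.8) / 0.796 = 6.14 mg/L.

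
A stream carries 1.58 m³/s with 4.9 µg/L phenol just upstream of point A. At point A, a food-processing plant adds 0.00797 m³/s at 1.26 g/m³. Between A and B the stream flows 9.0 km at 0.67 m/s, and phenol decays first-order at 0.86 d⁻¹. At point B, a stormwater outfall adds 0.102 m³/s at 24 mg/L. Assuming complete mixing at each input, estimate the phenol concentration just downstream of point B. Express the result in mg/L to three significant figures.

1.46 mg/L

4.9 µg/L = 0.0049 mg/L.
After input A: C = (1.58·0.0049 + 0.00797·1.26) / 1.588 = 0.0112 mg/L.
Over the 9.0 km reach to input B (t = 1.343e+04 s = 0.1555 d), decay gives C = 0.0112·exp(−0.86·0.1555) = 0.009798 mg/L.
After input B: C = (1.588·0.009798 + 0.102·24) / 1.69 = 1.458 mg/L.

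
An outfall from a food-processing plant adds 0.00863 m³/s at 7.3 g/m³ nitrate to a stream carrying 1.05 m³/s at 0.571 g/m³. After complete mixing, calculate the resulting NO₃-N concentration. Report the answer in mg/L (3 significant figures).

0.626 mg/L

Flow-weighted mixing gives C = (0.00863·7.3 + 1.05·0.571) / (0.00863 + 1.05) = 0.6625/1.059 = 0.6259 mg/L.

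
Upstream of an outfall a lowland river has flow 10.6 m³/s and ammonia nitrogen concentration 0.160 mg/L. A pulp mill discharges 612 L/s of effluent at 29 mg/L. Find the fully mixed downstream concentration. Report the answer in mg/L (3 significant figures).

612 L/s = 0.612 m³/s.
By mass balance at complete mixing, C = (0.612·29 + 10.6·0.16) / (0.612 + 10.6) = 19.44/11.21 = 1.734 mg/L.

1.73 mg/L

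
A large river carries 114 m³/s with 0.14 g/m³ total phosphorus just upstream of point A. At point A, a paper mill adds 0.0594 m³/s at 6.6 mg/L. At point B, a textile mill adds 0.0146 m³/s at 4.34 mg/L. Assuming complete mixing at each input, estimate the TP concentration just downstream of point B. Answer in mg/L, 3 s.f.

0.144 mg/L

After input A: C = (114·0.14 + 0.0594·6.6) / 114.1 = 0.1434 mg/L.
After input B: C = (114.1·0.1434 + 0.0146·4.34) / 114.1 = 0.1439 mg/L.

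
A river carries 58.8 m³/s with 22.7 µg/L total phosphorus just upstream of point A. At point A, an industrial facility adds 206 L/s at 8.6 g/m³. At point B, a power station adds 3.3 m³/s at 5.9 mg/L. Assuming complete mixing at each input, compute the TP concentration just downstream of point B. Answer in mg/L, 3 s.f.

0.362 mg/L

22.7 µg/L = 0.0227 mg/L.
206 L/s = 0.206 m³/s.
After input A: C = (58.8·0.0227 + 0.206·8.6) / 59.01 = 0.05264 mg/L.
After input B: C = (59.01·0.05264 + 3.3·5.9) / 62.31 = 0.3623 mg/L.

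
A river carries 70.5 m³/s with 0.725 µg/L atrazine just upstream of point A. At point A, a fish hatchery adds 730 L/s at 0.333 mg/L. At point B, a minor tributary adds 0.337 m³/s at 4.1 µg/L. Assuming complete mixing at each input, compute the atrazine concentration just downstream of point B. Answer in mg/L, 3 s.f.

0.725 µg/L = 0.000725 mg/L.
730 L/s = 0.73 m³/s.
After input A: C = (70.5·0.000725 + 0.73·0.333) / 71.23 = 0.00413 mg/L.
4.1 µg/L = 0.0041 mg/L.
After input B: C = (71.23·0.00413 + 0.337·0.0041) / 71.57 = 0.00413 mg/L.

0.00413 mg/L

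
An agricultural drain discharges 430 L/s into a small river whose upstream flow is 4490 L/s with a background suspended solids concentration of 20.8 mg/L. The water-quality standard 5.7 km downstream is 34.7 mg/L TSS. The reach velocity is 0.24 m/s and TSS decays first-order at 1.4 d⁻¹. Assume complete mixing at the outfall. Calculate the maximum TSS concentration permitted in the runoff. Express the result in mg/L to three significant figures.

430 L/s = 0.43 m³/s.
4490 L/s = 4.49 m³/s.
Travel time to the compliance point: t = 5700/0.24 = 2.375e+04 s = 0.2749 d; decay factor exp(−1.4·0.2749) = 0.6806.
So the concentration just after mixing may be at most 34.7/0.6806 = 50.99 mg/L.
Mass balance: 50.99·4.92 = 0.43·Cₑ + 4.49·20.8.
Cₑ = (250.9 − 93.39) / 0.43 = 366.2 mg/L.

366 mg/L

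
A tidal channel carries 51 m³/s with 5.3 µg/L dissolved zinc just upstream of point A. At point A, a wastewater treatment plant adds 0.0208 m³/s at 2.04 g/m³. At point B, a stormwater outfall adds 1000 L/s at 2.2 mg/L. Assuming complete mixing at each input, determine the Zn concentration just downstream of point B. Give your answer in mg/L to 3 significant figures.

5.3 µg/L = 0.0053 mg/L.
After input A: C = (51·0.0053 + 0.0208·2.04) / 51.02 = 0.00613 mg/L.
1000 L/s = 1 m³/s.
After input B: C = (51.02·0.00613 + 1·2.2) / 52.02 = 0.0483 mg/L.

0.0483 mg/L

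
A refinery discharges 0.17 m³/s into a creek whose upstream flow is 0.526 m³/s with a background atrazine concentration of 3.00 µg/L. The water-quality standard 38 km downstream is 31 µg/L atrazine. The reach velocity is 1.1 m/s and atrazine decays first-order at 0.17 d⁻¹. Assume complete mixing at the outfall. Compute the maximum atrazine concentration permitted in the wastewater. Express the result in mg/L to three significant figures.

3.00 µg/L = 0.003 mg/L.
31 µg/L = 0.031 mg/L.
Travel time to the compliance point: t = 3.8e+04/1.1 = 3.455e+04 s = 0.3998 d; decay factor exp(−0.17·0.3998) = 0.9343.
So the concentration just after mixing may be at most 0.031/0.9343 = 0.03318 mg/L.
Mass balance: 0.03318·0.696 = 0.17·Cₑ + 0.526·0.003.
Cₑ = (0.02309 − 0.001578) / 0.17 = 0.1266 mg/L.

0.127 mg/L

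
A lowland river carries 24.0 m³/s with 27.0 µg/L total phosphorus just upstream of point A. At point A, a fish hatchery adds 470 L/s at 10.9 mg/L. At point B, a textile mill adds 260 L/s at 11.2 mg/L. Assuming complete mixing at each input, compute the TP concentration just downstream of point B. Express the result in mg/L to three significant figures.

0.351 mg/L

27.0 µg/L = 0.027 mg/L.
470 L/s = 0.47 m³/s.
After input A: C = (24·0.027 + 0.47·10.9) / 24.47 = 0.2358 mg/L.
260 L/s = 0.26 m³/s.
After input B: C = (24.47·0.2358 + 0.26·11.2) / 24.73 = 0.3511 mg/L.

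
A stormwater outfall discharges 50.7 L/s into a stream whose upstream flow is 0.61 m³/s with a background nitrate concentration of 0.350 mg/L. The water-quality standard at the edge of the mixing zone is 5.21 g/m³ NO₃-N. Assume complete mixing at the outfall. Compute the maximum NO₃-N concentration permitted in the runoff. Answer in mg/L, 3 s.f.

63.7 mg/L

50.7 L/s = 0.0507 m³/s.
Mass balance: 5.21·0.6607 = 0.0507·Cₑ + 0.61·0.35.
Cₑ = (3.442 − 0.2135) / 0.0507 = 63.68 mg/L.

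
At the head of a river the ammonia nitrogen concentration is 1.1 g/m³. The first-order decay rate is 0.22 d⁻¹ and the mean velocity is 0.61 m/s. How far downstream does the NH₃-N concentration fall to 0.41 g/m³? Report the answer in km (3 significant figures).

From C = C₀·e^(−kt), t = ln(C₀/C)/k = ln(1.1/0.41)/0.22 = 0.9869/0.22 = 4.486 d.
Distance = v·t = 0.61 m/s × 3.876e+05 s = 2.364e+05 m = 236.4 km.

236 km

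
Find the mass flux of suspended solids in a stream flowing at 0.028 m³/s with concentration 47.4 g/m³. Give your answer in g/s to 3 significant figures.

1.33 g/s

Mass flux = Q·C = 0.028 m³/s × 47.4 g/m³ = 1.327 g/s.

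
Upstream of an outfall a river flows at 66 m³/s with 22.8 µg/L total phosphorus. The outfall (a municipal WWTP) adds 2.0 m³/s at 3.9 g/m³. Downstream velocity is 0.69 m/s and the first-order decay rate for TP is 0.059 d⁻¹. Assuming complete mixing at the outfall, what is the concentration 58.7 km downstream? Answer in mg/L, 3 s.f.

22.8 µg/L = 0.0228 mg/L.
After complete mixing, C₀ = (2·3.9 + 66·0.0228) / 68 = 0.1368 mg/L.
Travel time t = 5.87e+04 m / 0.69 m/s = 8.507e+04 s = 0.9846 d.
C = 0.1368·exp(−0.059·0.9846) = 0.1368·0.9436 = 0.1291 mg/L.

0.129 mg/L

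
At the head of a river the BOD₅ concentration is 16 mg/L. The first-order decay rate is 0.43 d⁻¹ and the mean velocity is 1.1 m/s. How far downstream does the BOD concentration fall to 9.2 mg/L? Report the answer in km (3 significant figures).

122 km

From C = C₀·e^(−kt), t = ln(C₀/C)/k = ln(16/9.2)/0.43 = 0.5534/0.43 = 1.287 d.
Distance = v·t = 1.1 m/s × 1.112e+05 s = 1.223e+05 m = 122.3 km.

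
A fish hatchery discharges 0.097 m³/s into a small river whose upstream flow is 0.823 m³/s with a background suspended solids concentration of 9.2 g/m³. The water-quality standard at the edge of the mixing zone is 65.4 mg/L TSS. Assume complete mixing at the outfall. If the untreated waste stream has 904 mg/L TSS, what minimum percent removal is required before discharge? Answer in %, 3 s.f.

40.0 %

Mass balance: 65.4·0.92 = 0.097·Cₑ + 0.823·9.2.
Cₑ = (60.17 − 7.572) / 0.097 = 542.2 mg/L.
Required removal = 1 − 542.2/904 = 40.02 %.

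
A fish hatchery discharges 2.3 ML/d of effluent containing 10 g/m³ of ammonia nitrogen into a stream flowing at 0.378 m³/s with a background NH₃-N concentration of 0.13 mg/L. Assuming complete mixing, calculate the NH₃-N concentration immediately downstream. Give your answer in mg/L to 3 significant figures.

0.779 mg/L

2.3 ML/d = 0.02662 m³/s.
Conservation of mass across the mixing zone: C = (0.02662·10 + 0.378·0.13) / (0.02662 + 0.378) = 0.3153/0.4046 = 0.7794 mg/L.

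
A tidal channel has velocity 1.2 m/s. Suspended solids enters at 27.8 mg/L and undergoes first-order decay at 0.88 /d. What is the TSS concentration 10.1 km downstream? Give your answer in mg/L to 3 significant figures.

25.5 mg/L

Travel time t = 10.1 km / 1.2 m/s = 1.01e+04/1.2 = 8417 s = 0.09742 d.
First-order decay: C = 27.8·exp(−0.88·0.09742) = 27.8·0.9178 = 25.52 mg/L.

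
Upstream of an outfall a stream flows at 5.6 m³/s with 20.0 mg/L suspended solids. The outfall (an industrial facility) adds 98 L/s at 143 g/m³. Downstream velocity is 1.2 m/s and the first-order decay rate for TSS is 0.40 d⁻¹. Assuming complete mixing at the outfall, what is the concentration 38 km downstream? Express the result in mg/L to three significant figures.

98 L/s = 0.098 m³/s.
After complete mixing, C₀ = (0.098·143 + 5.6·20) / 5.698 = 22.12 mg/L.
Travel time t = 3.8e+04 m / 1.2 m/s = 3.167e+04 s = 0.3665 d.
C = 22.12·exp(−0.40·0.3665) = 22.12·0.8636 = 19.1 mg/L.

19.1 mg/L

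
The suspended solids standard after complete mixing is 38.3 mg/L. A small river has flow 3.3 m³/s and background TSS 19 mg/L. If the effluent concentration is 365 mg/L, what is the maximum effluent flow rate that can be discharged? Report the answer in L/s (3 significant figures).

195 L/s

Mass balance at complete mixing: C_std·(Q_w + Q_r) = Q_w·C_e + Q_r·C_b.
Rearranging, Q_w = Q_r·(C_std − C_b)/(C_e − C_std) = 3.3·(38.3 − 19) / (365 − 38.3) = 0.1949 m³/s.
= 194.9 L/s.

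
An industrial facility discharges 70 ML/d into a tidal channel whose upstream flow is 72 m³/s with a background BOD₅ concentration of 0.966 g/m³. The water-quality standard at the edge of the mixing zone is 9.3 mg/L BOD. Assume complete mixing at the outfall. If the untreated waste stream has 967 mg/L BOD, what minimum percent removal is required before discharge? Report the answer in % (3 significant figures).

22.4 %

70 ML/d = 0.8102 m³/s.
Mass balance: 9.3·72.81 = 0.8102·Cₑ + 72·0.966.
Cₑ = (677.1 − 69.55) / 0.8102 = 749.9 mg/L.
Required removal = 1 − 749.9/967 = 22.45 %.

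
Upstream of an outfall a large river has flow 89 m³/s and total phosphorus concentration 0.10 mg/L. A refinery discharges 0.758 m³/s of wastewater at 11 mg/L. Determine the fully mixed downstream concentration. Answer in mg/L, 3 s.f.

By mass balance at complete mixing, C = (0.758·11 + 89·0.1) / (0.758 + 89) = 17.24/89.76 = 0.192 mg/L.

0.192 mg/L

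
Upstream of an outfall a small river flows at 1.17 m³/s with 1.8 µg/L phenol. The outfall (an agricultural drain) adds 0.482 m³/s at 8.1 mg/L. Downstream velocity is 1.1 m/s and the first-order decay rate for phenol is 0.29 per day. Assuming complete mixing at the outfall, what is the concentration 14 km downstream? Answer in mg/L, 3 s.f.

1.8 µg/L = 0.0018 mg/L.
After complete mixing, C₀ = (0.482·8.1 + 1.17·0.0018) / 1.652 = 2.365 mg/L.
Travel time t = 1.4e+04 m / 1.1 m/s = 1.273e+04 s = 0.1473 d.
C = 2.365·exp(−0.29·0.1473) = 2.365·0.9582 = 2.266 mg/L.

2.27 mg/L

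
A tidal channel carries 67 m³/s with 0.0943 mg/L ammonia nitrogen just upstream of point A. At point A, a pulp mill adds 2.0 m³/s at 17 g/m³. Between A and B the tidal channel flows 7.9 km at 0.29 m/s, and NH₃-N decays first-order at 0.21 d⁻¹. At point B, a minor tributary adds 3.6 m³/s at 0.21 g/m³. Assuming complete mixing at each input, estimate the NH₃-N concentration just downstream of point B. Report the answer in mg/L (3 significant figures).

0.530 mg/L

After input A: C = (67·0.0943 + 2·17) / 69 = 0.5843 mg/L.
Over the 7.9 km reach to input B (t = 2.724e+04 s = 0.3153 d), decay gives C = 0.5843·exp(−0.21·0.3153) = 0.5469 mg/L.
After input B: C = (69·0.5469 + 3.6·0.21) / 72.6 = 0.5302 mg/L.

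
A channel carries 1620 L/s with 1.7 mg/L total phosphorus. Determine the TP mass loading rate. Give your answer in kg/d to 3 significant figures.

1620 L/s = 1.62 m³/s.
Mass flux = Q·C = 1.62 m³/s × 1.7 g/m³ = 2.754 g/s.
= 2.754 g/s × 86.4 = 237.9 kg/d.

238 kg/d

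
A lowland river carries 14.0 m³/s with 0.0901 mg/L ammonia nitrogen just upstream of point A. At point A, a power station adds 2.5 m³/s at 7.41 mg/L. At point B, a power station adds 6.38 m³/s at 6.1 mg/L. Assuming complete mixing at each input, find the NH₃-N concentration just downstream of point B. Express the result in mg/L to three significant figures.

2.57 mg/L

After input A: C = (14·0.0901 + 2.5·7.41) / 16.5 = 1.199 mg/L.
After input B: C = (16.5·1.199 + 6.38·6.1) / 22.88 = 2.566 mg/L.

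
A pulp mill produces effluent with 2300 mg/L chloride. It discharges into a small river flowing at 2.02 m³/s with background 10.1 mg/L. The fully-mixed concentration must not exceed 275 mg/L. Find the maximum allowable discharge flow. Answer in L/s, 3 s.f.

Mass balance at complete mixing: C_std·(Q_w + Q_r) = Q_w·C_e + Q_r·C_b.
Rearranging, Q_w = Q_r·(C_std − C_b)/(C_e − C_std) = 2.02·(275 − 10.1) / (2300 − 275) = 0.2642 m³/s.
= 264.2 L/s.

264 L/s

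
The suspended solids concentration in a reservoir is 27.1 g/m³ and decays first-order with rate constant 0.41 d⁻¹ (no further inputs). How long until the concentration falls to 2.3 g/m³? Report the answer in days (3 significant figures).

t = ln(C₀/C)/k = ln(27.1/2.3)/0.41 = 2.467/0.41 = 6.016 d.

6.02 d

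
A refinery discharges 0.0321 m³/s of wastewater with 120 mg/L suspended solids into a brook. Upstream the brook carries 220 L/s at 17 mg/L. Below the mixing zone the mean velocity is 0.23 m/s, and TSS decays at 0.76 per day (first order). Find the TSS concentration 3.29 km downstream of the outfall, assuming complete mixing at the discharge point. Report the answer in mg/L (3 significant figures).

26.6 mg/L

220 L/s = 0.22 m³/s.
After complete mixing, C₀ = (0.0321·120 + 0.22·17) / 0.2521 = 30.12 mg/L.
Travel time t = 3290 m / 0.23 m/s = 1.43e+04 s = 0.1656 d.
C = 30.12·exp(−0.76·0.1656) = 30.12·0.8818 = 26.55 mg/L.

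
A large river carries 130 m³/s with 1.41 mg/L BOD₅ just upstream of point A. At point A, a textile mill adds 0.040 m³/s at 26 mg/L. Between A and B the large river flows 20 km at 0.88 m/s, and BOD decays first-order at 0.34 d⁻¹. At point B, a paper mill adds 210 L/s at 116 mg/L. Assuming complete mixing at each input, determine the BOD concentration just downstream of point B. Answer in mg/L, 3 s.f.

After input A: C = (130·1.41 + 0.04·26) / 130 = 1.418 mg/L.
Over the 20 km reach to input B (t = 2.273e+04 s = 0.263 d), decay gives C = 1.418·exp(−0.34·0.263) = 1.296 mg/L.
210 L/s = 0.21 m³/s.
After input B: C = (130·1.296 + 0.21·116) / 130.2 = 1.481 mg/L.

1.48 mg/L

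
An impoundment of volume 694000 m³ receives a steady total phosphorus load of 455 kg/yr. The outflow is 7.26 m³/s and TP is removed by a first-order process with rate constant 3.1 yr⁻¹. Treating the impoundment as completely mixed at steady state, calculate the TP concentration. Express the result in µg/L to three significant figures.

Outflow Q = 7.26 m³/s × 3.156e+07 s/yr = 2.291e+08 m³/yr.
Steady-state CSTR mass balance: W = Q·C + k·V·C, so C = W/(Q + kV).
Q + kV = 2.291e+08 + 3.1·694000 = 2.313e+08 m³/yr.
C = 455/2.313e+08 = 1.967e-06 kg/m³ = 0.001967 mg/L = 1.967 µg/L.

1.97 µg/L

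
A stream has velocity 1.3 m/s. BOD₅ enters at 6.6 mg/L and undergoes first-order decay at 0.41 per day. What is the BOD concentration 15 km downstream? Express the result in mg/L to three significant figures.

6.25 mg/L

Travel time t = 15 km / 1.3 m/s = 1.5e+04/1.3 = 1.154e+04 s = 0.1335 d.
First-order decay: C = 6.6·exp(−0.41·0.1335) = 6.6·0.9467 = 6.248 mg/L.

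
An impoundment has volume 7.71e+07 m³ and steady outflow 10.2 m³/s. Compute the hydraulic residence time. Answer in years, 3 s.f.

Q = 10.2 m³/s × 3.156e+07 s/yr = 3.219e+08 m³/yr.
Hydraulic residence time τ = V/Q = 7.71e+07/3.219e+08 = 0.2395 yr.

0.240 yr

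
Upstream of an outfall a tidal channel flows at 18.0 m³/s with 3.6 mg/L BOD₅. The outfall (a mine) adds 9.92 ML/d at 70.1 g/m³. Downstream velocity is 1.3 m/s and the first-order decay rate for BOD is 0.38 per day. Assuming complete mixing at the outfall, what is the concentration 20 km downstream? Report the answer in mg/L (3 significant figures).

3.76 mg/L

9.92 ML/d = 0.1148 m³/s.
After complete mixing, C₀ = (0.1148·70.1 + 18·3.6) / 18.11 = 4.021 mg/L.
Travel time t = 2e+04 m / 1.3 m/s = 1.538e+04 s = 0.1781 d.
C = 4.021·exp(−0.38·0.1781) = 4.021·0.9346 = 3.758 mg/L.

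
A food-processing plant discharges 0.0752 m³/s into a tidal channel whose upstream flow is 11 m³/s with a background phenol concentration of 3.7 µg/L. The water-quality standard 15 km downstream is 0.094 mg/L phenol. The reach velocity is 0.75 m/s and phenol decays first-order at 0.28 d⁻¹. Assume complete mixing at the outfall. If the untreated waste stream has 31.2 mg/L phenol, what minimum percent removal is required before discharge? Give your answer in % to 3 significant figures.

3.7 µg/L = 0.0037 mg/L.
Travel time to the compliance point: t = 1.5e+04/0.75 = 2e+04 s = 0.2315 d; decay factor exp(−0.28·0.2315) = 0.9372.
So the concentration just after mixing may be at most 0.094/0.9372 = 0.1003 mg/L.
Mass balance: 0.1003·11.08 = 0.0752·Cₑ + 11·0.0037.
Cₑ = (1.111 − 0.0407) / 0.0752 = 14.23 mg/L.
Required removal = 1 − 14.23/31.2 = 54.39 %.

54.4 %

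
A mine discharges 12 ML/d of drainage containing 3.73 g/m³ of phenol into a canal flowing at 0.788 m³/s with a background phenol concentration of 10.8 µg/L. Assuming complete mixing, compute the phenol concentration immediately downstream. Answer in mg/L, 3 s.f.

0.568 mg/L

12 ML/d = 0.1389 m³/s.
10.8 µg/L = 0.0108 mg/L.
By mass balance at complete mixing, C = (0.1389·3.73 + 0.788·0.0108) / (0.1389 + 0.788) = 0.5266/0.9269 = 0.5681 mg/L.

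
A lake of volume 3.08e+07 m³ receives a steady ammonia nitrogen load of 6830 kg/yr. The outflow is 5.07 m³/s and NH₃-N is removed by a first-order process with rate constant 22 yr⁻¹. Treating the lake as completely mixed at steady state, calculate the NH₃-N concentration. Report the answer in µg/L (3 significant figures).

Outflow Q = 5.07 m³/s × 3.156e+07 s/yr = 1.6e+08 m³/yr.
Steady-state CSTR mass balance: W = Q·C + k·V·C, so C = W/(Q + kV).
Q + kV = 1.6e+08 + 22·3.08e+07 = 8.376e+08 m³/yr.
C = 6830/8.376e+08 = 8.154e-06 kg/m³ = 0.008154 mg/L = 8.154 µg/L.

8.15 µg/L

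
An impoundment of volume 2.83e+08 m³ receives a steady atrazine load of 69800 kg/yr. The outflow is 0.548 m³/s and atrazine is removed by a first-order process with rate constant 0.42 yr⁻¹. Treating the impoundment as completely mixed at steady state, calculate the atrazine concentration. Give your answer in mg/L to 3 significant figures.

Outflow Q = 0.548 m³/s × 3.156e+07 s/yr = 1.729e+07 m³/yr.
Steady-state CSTR mass balance: W = Q·C + k·V·C, so C = W/(Q + kV).
Q + kV = 1.729e+07 + 0.42·2.83e+08 = 1.362e+08 m³/yr.
C = 69800/1.362e+08 = 0.0005127 kg/m³ = 0.5127 mg/L.

0.513 mg/L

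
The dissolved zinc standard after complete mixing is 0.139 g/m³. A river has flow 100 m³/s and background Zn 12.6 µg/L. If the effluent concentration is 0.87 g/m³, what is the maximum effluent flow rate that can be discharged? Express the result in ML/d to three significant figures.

1490 ML/d

12.6 µg/L = 0.0126 mg/L.
Mass balance at complete mixing: C_std·(Q_w + Q_r) = Q_w·C_e + Q_r·C_b.
Rearranging, Q_w = Q_r·(C_std − C_b)/(C_e − C_std) = 100·(0.139 − 0.0126) / (0.87 − 0.139) = 17.29 m³/s.
= 1494 ML/d.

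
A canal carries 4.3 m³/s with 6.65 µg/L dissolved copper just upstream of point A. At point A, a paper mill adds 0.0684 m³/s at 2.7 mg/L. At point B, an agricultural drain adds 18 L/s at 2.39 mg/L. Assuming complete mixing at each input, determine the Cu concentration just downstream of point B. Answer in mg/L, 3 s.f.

6.65 µg/L = 0.00665 mg/L.
After input A: C = (4.3·0.00665 + 0.0684·2.7) / 4.368 = 0.04882 mg/L.
18 L/s = 0.018 m³/s.
After input B: C = (4.368·0.04882 + 0.018·2.39) / 4.386 = 0.05843 mg/L.

0.0584 mg/L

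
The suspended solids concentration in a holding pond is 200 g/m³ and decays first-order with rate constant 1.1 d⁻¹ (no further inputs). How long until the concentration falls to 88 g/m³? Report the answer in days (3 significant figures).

0.746 d

t = ln(C₀/C)/k = ln(200/88)/1.1 = 0.821/1.1 = 0.7463 d.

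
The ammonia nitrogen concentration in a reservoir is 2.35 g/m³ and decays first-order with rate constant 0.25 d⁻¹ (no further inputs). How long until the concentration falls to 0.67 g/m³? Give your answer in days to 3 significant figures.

t = ln(C₀/C)/k = ln(2.35/0.67)/0.25 = 1.255/0.25 = 5.02 d.

5.02 d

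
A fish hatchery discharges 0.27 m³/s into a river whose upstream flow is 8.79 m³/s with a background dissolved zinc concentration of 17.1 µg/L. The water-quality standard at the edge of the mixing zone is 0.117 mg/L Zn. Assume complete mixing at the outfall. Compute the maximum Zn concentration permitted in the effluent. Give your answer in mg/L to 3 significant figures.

17.1 µg/L = 0.0171 mg/L.
Mass balance: 0.117·9.06 = 0.27·Cₑ + 8.79·0.0171.
Cₑ = (1.06 − 0.1503) / 0.27 = 3.369 mg/L.

3.37 mg/L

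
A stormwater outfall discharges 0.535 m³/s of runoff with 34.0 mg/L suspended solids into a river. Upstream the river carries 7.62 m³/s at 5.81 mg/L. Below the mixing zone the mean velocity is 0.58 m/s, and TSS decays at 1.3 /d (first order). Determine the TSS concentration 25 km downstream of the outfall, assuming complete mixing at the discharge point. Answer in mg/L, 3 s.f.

4.00 mg/L

After complete mixing, C₀ = (0.535·34 + 7.62·5.81) / 8.155 = 7.659 mg/L.
Travel time t = 2.5e+04 m / 0.58 m/s = 4.31e+04 s = 0.4989 d.
C = 7.659·exp(−1.3·0.4989) = 7.659·0.5228 = 4.004 mg/L.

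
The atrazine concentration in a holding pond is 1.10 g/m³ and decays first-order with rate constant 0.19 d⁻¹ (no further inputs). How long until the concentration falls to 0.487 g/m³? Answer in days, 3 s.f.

t = ln(C₀/C)/k = ln(1.10/0.487)/0.19 = 0.8148/0.19 = 4.288 d.

4.29 d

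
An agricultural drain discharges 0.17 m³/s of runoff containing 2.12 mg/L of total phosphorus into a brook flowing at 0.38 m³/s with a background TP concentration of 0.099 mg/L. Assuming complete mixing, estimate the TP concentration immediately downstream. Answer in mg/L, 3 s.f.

0.724 mg/L

Conservation of mass across the mixing zone: C = (0.17·2.12 + 0.38·0.099) / (0.17 + 0.38) = 0.398/0.55 = 0.7237 mg/L.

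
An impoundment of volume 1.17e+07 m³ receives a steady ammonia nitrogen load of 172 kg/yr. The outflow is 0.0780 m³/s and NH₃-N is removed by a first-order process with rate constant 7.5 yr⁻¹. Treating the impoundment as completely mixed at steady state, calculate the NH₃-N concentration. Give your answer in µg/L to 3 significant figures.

Outflow Q = 0.0780 m³/s × 3.156e+07 s/yr = 2.461e+06 m³/yr.
Steady-state CSTR mass balance: W = Q·C + k·V·C, so C = W/(Q + kV).
Q + kV = 2.461e+06 + 7.5·1.17e+07 = 9.021e+07 m³/yr.
C = 172/9.021e+07 = 1.907e-06 kg/m³ = 0.001907 mg/L = 1.907 µg/L.

1.91 µg/L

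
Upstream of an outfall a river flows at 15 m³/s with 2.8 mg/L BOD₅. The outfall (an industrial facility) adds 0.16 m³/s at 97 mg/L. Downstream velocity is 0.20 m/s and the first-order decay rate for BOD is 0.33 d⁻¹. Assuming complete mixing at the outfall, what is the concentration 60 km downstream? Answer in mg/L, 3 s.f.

1.21 mg/L

After complete mixing, C₀ = (0.16·97 + 15·2.8) / 15.16 = 3.794 mg/L.
Travel time t = 6e+04 m / 0.20 m/s = 3e+05 s = 3.472 d.
C = 3.794·exp(−0.33·3.472) = 3.794·0.318 = 1.206 mg/L.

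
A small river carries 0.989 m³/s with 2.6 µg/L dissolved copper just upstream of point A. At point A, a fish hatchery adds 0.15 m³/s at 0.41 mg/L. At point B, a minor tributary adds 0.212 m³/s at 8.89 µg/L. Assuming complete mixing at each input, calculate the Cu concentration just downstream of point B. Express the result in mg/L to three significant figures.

2.6 µg/L = 0.0026 mg/L.
After input A: C = (0.989·0.0026 + 0.15·0.41) / 1.139 = 0.05625 mg/L.
8.89 µg/L = 0.00889 mg/L.
After input B: C = (1.139·0.05625 + 0.212·0.00889) / 1.351 = 0.04882 mg/L.

0.0488 mg/L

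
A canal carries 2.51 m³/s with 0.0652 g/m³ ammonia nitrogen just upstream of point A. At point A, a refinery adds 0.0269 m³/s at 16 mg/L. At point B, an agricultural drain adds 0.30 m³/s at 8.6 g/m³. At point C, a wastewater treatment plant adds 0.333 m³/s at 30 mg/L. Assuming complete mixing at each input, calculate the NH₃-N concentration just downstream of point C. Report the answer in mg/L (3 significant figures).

4.15 mg/L

After input A: C = (2.51·0.0652 + 0.0269·16) / 2.537 = 0.2342 mg/L.
After input B: C = (2.537·0.2342 + 0.3·8.6) / 2.837 = 1.119 mg/L.
After input C: C = (2.837·1.119 + 0.333·30) / 3.17 = 4.153 mg/L.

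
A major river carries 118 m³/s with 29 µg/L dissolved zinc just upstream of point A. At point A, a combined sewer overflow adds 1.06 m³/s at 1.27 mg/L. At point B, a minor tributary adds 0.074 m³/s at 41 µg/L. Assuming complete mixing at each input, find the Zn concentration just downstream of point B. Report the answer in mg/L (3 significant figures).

0.0400 mg/L

29 µg/L = 0.029 mg/L.
After input A: C = (118·0.029 + 1.06·1.27) / 119.1 = 0.04005 mg/L.
41 µg/L = 0.041 mg/L.
After input B: C = (119.1·0.04005 + 0.074·0.041) / 119.1 = 0.04005 mg/L.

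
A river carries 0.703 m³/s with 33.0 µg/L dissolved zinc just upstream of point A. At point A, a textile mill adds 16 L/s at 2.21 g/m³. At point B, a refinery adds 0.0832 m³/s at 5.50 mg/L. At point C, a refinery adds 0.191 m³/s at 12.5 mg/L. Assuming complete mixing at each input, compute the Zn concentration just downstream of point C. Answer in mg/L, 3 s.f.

2.92 mg/L

33.0 µg/L = 0.033 mg/L.
16 L/s = 0.016 m³/s.
After input A: C = (0.703·0.033 + 0.016·2.21) / 0.719 = 0.08145 mg/L.
After input B: C = (0.719·0.08145 + 0.0832·5.5) / 0.8022 = 0.6434 mg/L.
After input C: C = (0.8022·0.6434 + 0.191·12.5) / 0.9932 = 2.924 mg/L.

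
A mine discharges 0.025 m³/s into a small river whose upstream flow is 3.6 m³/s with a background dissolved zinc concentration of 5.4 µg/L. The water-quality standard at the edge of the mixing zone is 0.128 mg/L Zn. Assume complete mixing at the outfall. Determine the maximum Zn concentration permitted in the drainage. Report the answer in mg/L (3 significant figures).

5.4 µg/L = 0.0054 mg/L.
Mass balance: 0.128·3.625 = 0.025·Cₑ + 3.6·0.0054.
Cₑ = (0.464 − 0.01944) / 0.025 = 17.78 mg/L.

17.8 mg/L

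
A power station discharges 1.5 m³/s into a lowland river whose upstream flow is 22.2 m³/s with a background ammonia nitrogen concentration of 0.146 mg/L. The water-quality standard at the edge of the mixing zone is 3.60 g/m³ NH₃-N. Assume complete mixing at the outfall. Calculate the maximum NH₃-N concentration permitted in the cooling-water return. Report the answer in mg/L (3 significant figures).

Mass balance: 3.6·23.7 = 1.5·Cₑ + 22.2·0.146.
Cₑ = (85.32 − 3.241) / 1.5 = 54.72 mg/L.

54.7 mg/L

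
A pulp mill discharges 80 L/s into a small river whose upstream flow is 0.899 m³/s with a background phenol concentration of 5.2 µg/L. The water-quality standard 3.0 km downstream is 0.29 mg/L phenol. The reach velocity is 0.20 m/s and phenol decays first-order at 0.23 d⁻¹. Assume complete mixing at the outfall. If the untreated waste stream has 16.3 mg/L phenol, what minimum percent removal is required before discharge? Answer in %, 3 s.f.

80 L/s = 0.08 m³/s.
5.2 µg/L = 0.0052 mg/L.
Travel time to the compliance point: t = 3000/0.20 = 1.5e+04 s = 0.1736 d; decay factor exp(−0.23·0.1736) = 0.9609.
So the concentration just after mixing may be at most 0.29/0.9609 = 0.3018 mg/L.
Mass balance: 0.3018·0.979 = 0.08·Cₑ + 0.899·0.0052.
Cₑ = (0.2955 − 0.004675) / 0.08 = 3.635 mg/L.
Required removal = 1 − 3.635/16.3 = 77.7 %.

77.7 %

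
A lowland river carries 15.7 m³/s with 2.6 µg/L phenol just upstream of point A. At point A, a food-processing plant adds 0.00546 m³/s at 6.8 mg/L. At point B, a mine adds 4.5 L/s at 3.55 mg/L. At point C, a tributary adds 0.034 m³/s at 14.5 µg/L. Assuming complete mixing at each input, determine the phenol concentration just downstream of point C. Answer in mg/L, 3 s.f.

2.6 µg/L = 0.0026 mg/L.
After input A: C = (15.7·0.0026 + 0.00546·6.8) / 15.71 = 0.004963 mg/L.
4.5 L/s = 0.0045 m³/s.
After input B: C = (15.71·0.004963 + 0.0045·3.55) / 15.71 = 0.005979 mg/L.
14.5 µg/L = 0.0145 mg/L.
After input C: C = (15.71·0.005979 + 0.034·0.0145) / 15.74 = 0.005997 mg/L.

0.00600 mg/L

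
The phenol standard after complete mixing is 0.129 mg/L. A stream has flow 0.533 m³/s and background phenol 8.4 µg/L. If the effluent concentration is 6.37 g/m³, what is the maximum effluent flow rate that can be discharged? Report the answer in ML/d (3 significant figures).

0.890 ML/d

8.4 µg/L = 0.0084 mg/L.
Mass balance at complete mixing: C_std·(Q_w + Q_r) = Q_w·C_e + Q_r·C_b.
Rearranging, Q_w = Q_r·(C_std − C_b)/(C_e − C_std) = 0.533·(0.129 − 0.0084) / (6.37 − 0.129) = 0.0103 m³/s.
= 0.8899 ML/d.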